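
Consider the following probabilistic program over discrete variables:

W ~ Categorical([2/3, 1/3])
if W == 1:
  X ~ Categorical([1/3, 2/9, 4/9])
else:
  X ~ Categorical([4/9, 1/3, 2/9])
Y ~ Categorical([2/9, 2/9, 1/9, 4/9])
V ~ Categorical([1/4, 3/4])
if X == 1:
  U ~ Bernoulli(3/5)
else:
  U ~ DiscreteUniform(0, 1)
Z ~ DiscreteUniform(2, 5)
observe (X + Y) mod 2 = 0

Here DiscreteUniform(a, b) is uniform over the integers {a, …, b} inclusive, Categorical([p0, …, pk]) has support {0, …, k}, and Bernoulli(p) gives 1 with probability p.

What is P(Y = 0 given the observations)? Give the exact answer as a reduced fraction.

P(Y = 0 | obs) = 38/105

Enumerate traces; 192 have nonzero weight after conditioning:
  (W=0, X=0, Y=0, V=0, U=0, Z=2) weight 1/486
  (W=0, X=0, Y=0, V=0, U=0, Z=3) weight 1/486
  (W=0, X=0, Y=0, V=0, U=0, Z=4) weight 1/486
  (W=0, X=0, Y=0, V=0, U=0, Z=5) weight 1/486
  (W=0, X=0, Y=0, V=0, U=1, Z=2) weight 1/486
  (W=0, X=0, Y=0, V=0, U=1, Z=3) weight 1/486
  (W=0, X=0, Y=0, V=0, U=1, Z=4) weight 1/486
  (W=0, X=0, Y=0, V=0, U=1, Z=5) weight 1/486
  (W=0, X=0, Y=2, V=0, U=0, Z=2) weight 1/972
  (W=0, X=1, Y=1, V=0, U=0, Z=2) weight 1/810
  … 182 more
Group by Y:
  weight(Y=0) = 38/243
  weight(Y=1) = 16/243
  weight(Y=2) = 19/243
  weight(Y=3) = 32/243
Total weight = 38/243 + 16/243 + 19/243 + 32/243 = 35/81
P(Y=0 | obs) = 38/243 / 35/81 = 38/105
P(Y=1 | obs) = 16/243 / 35/81 = 16/105
P(Y=2 | obs) = 19/243 / 35/81 = 19/105
P(Y=3 | obs) = 32/243 / 35/81 = 32/105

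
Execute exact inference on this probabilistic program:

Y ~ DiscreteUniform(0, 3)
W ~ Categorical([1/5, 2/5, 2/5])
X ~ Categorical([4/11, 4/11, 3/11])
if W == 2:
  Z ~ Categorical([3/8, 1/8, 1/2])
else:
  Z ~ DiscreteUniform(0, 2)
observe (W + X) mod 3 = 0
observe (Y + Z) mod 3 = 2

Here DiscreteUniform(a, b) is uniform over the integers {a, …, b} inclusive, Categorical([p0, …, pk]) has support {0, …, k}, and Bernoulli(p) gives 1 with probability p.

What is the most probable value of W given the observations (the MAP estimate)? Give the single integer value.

argmax_v P(W = v | obs) = 2

Enumerate traces; 12 have nonzero weight after conditioning:
  (Y=0, W=0, X=0, Z=2) weight 1/165
  (Y=0, W=1, X=2, Z=2) weight 1/110
  (Y=0, W=2, X=1, Z=2) weight 1/55
  (Y=1, W=0, X=0, Z=1) weight 1/165
  (Y=1, W=1, X=2, Z=1) weight 1/110
  (Y=1, W=2, X=1, Z=1) weight 1/220
  (Y=2, W=0, X=0, Z=0) weight 1/165
  (Y=2, W=1, X=2, Z=0) weight 1/110
  … 4 more
Group by W:
  weight(W=0) = 4/165
  weight(W=1) = 2/55
  weight(W=2) = 3/55
Total weight = 4/165 + 2/55 + 3/55 = 19/165
P(W=0 | obs) = 4/165 / 19/165 = 4/19
P(W=1 | obs) = 2/55 / 19/165 = 6/19
P(W=2 | obs) = 3/55 / 19/165 = 9/19
argmax = 2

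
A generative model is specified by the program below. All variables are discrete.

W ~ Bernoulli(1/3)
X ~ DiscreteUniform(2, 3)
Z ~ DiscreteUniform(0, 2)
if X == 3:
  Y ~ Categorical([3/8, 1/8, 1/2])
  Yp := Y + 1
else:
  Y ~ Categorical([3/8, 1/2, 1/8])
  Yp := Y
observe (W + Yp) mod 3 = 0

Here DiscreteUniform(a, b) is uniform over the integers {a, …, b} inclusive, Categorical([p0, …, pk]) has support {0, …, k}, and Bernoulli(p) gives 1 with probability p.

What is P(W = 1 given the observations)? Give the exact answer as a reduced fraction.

Enumerate traces; 12 have nonzero weight after conditioning:
  (W=0, X=2, Z=0, Y=0) weight 1/24
  (W=0, X=2, Z=1, Y=0) weight 1/24
  (W=0, X=2, Z=2, Y=0) weight 1/24
  (W=0, X=3, Z=0, Y=2) weight 1/18
  (W=0, X=3, Z=1, Y=2) weight 1/18
  (W=0, X=3, Z=2, Y=2) weight 1/18
  (W=1, X=2, Z=0, Y=2) weight 1/144
  (W=1, X=2, Z=1, Y=2) weight 1/144
  … 4 more
Group by W:
  weight(W=0) = 7/24
  weight(W=1) = 1/24
Total weight = 7/24 + 1/24 = 1/3
P(W=0 | obs) = 7/24 / 1/3 = 7/8
P(W=1 | obs) = 1/24 / 1/3 = 1/8

P(W = 1 | obs) = 1/8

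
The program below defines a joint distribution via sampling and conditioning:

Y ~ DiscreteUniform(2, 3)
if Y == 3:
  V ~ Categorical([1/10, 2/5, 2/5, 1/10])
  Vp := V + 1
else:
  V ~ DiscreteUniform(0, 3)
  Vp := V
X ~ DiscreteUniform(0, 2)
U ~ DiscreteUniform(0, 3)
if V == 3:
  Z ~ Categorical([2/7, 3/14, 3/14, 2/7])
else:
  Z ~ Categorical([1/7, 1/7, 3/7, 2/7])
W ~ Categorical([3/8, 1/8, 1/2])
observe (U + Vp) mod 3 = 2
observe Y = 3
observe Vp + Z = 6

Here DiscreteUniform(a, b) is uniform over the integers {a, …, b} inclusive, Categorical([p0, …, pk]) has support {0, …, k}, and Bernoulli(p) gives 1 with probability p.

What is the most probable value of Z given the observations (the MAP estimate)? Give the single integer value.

argmax_v P(Z = v | obs) = 3

Enumerate traces; 18 have nonzero weight after conditioning:
  (Y=3, V=2, X=0, U=2, Z=3, W=0) weight 1/560
  (Y=3, V=2, X=0, U=2, Z=3, W=1) weight 1/1680
  (Y=3, V=2, X=0, U=2, Z=3, W=2) weight 1/420
  (Y=3, V=2, X=1, U=2, Z=3, W=0) weight 1/560
  (Y=3, V=2, X=1, U=2, Z=3, W=1) weight 1/1680
  (Y=3, V=2, X=1, U=2, Z=3, W=2) weight 1/420
  (Y=3, V=2, X=2, U=2, Z=3, W=0) weight 1/560
  (Y=3, V=2, X=2, U=2, Z=3, W=1) weight 1/1680
  (Y=3, V=3, X=0, U=1, Z=2, W=0) weight 3/8960
  … 9 more
Group by Z:
  weight(Z=2) = 3/1120
  weight(Z=3) = 1/70
Total weight = 3/1120 + 1/70 = 19/1120
P(Z=2 | obs) = 3/1120 / 19/1120 = 3/19
P(Z=3 | obs) = 1/70 / 19/1120 = 16/19
argmax = 3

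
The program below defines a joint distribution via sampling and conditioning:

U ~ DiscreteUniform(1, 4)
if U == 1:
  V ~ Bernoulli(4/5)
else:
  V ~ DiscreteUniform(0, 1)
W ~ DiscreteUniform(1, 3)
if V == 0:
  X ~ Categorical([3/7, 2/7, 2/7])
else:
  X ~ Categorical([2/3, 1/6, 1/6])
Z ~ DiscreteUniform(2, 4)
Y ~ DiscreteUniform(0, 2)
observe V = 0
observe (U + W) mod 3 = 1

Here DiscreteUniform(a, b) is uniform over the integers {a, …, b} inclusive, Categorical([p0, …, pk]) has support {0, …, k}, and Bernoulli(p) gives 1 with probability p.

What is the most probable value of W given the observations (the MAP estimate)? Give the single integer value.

argmax_v P(W = v | obs) = 3

Enumerate traces; 108 have nonzero weight after conditioning:
  (U=1, V=0, W=3, X=0, Z=2, Y=0) weight 1/1260
  (U=1, V=0, W=3, X=0, Z=2, Y=1) weight 1/1260
  (U=1, V=0, W=3, X=0, Z=2, Y=2) weight 1/1260
  (U=1, V=0, W=3, X=0, Z=3, Y=0) weight 1/1260
  (U=1, V=0, W=3, X=0, Z=3, Y=1) weight 1/1260
  (U=1, V=0, W=3, X=0, Z=3, Y=2) weight 1/1260
  (U=1, V=0, W=3, X=0, Z=4, Y=0) weight 1/1260
  (U=1, V=0, W=3, X=0, Z=4, Y=1) weight 1/1260
  (U=2, V=0, W=2, X=0, Z=2, Y=0) weight 1/504
  (U=3, V=0, W=1, X=0, Z=2, Y=0) weight 1/504
  … 98 more
Group by W:
  weight(W=1) = 1/24
  weight(W=2) = 1/24
  weight(W=3) = 7/120
Total weight = 1/24 + 1/24 + 7/120 = 17/120
P(W=1 | obs) = 1/24 / 17/120 = 5/17
P(W=2 | obs) = 1/24 / 17/120 = 5/17
P(W=3 | obs) = 7/120 / 17/120 = 7/17
argmax = 3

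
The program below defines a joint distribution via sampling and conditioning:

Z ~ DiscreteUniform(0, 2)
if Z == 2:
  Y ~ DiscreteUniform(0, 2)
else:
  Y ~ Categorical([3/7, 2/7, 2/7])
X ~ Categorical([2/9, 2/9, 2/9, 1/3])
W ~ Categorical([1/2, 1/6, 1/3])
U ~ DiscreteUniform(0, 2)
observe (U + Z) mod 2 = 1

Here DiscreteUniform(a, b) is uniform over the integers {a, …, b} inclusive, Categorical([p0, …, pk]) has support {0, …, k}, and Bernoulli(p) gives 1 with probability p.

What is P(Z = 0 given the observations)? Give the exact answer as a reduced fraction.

Enumerate traces; 144 have nonzero weight after conditioning:
  (Z=0, Y=0, X=0, W=0, U=1) weight 1/189
  (Z=0, Y=0, X=0, W=1, U=1) weight 1/567
  (Z=0, Y=0, X=0, W=2, U=1) weight 2/567
  (Z=0, Y=0, X=1, W=0, U=1) weight 1/189
  (Z=0, Y=0, X=1, W=1, U=1) weight 1/567
  (Z=0, Y=0, X=1, W=2, U=1) weight 2/567
  (Z=0, Y=0, X=2, W=0, U=1) weight 1/189
  (Z=0, Y=0, X=2, W=1, U=1) weight 1/567
  (Z=1, Y=0, X=0, W=0, U=0) weight 1/189
  (Z=2, Y=0, X=0, W=0, U=1) weight 1/243
  … 134 more
Group by Z:
  weight(Z=0) = 1/9
  weight(Z=1) = 2/9
  weight(Z=2) = 1/9
Total weight = 1/9 + 2/9 + 1/9 = 4/9
P(Z=0 | obs) = 1/9 / 4/9 = 1/4
P(Z=1 | obs) = 2/9 / 4/9 = 1/2
P(Z=2 | obs) = 1/9 / 4/9 = 1/4

P(Z = 0 | obs) = 1/4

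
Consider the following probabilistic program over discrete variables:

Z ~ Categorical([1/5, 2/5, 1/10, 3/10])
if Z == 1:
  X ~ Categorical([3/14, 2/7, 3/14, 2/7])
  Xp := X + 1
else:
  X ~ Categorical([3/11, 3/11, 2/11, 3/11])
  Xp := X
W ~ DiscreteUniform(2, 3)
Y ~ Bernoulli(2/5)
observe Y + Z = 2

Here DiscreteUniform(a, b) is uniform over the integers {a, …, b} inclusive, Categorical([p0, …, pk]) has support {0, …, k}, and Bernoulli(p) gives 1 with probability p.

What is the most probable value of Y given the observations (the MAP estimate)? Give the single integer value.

argmax_v P(Y = v | obs) = 1

Enumerate traces; 16 have nonzero weight after conditioning:
  (Z=1, X=0, W=2, Y=1) weight 3/175
  (Z=1, X=0, W=3, Y=1) weight 3/175
  (Z=1, X=1, W=2, Y=1) weight 4/175
  (Z=1, X=1, W=3, Y=1) weight 4/175
  (Z=1, X=2, W=2, Y=1) weight 3/175
  (Z=1, X=2, W=3, Y=1) weight 3/175
  (Z=1, X=3, W=2, Y=1) weight 4/175
  (Z=1, X=3, W=3, Y=1) weight 4/175
  (Z=2, X=0, W=2, Y=0) weight 9/1100
  … 7 more
Group by Y:
  weight(Y=0) = 3/50
  weight(Y=1) = 4/25
Total weight = 3/50 + 4/25 = 11/50
P(Y=0 | obs) = 3/50 / 11/50 = 3/11
P(Y=1 | obs) = 4/25 / 11/50 = 8/11
argmax = 1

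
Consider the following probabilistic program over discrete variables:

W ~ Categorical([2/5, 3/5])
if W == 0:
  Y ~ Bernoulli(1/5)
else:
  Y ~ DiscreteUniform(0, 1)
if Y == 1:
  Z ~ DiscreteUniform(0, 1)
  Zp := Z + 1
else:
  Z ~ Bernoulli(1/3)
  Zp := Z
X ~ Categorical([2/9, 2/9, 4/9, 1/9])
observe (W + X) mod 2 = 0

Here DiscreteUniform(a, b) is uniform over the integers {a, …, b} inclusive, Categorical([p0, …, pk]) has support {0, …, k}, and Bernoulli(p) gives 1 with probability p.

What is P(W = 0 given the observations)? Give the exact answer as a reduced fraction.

Enumerate traces; 16 have nonzero weight after conditioning:
  (W=0, Y=0, Z=0, X=0) weight 32/675
  (W=0, Y=0, Z=0, X=2) weight 64/675
  (W=0, Y=0, Z=1, X=0) weight 16/675
  (W=0, Y=0, Z=1, X=2) weight 32/675
  (W=0, Y=1, Z=0, X=0) weight 2/225
  (W=0, Y=1, Z=0, X=2) weight 4/225
  (W=0, Y=1, Z=1, X=0) weight 2/225
  (W=0, Y=1, Z=1, X=2) weight 4/225
  (W=1, Y=0, Z=0, X=1) weight 2/45
  … 7 more
Group by W:
  weight(W=0) = 4/15
  weight(W=1) = 1/5
Total weight = 4/15 + 1/5 = 7/15
P(W=0 | obs) = 4/15 / 7/15 = 4/7
P(W=1 | obs) = 1/5 / 7/15 = 3/7

P(W = 0 | obs) = 4/7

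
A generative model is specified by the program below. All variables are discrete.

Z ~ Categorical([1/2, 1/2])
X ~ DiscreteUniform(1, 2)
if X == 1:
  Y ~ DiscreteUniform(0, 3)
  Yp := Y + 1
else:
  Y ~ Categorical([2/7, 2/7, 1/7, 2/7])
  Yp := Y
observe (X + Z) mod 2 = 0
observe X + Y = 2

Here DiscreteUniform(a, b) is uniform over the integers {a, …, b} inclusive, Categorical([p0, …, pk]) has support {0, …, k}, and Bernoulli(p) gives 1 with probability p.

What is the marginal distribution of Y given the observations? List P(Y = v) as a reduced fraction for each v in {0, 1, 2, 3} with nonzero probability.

Enumerate traces; 2 have nonzero weight after conditioning:
  (Z=0, X=2, Y=0) weight 1/14
  (Z=1, X=1, Y=1) weight 1/16
Group by Y:
  weight(Y=0) = 1/14
  weight(Y=1) = 1/16
Total weight = 1/14 + 1/16 = 15/112
P(Y=0 | obs) = 1/14 / 15/112 = 8/15
P(Y=1 | obs) = 1/16 / 15/112 = 7/15

P(Y=0) = 8/15, P(Y=1) = 7/15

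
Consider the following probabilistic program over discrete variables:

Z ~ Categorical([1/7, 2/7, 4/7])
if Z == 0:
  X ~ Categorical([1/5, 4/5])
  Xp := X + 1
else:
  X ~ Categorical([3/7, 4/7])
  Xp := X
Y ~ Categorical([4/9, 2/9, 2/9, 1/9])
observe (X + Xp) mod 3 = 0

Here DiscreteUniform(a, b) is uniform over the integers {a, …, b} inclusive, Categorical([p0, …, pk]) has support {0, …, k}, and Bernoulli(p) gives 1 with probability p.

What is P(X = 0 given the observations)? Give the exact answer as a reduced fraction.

P(X = 0 | obs) = 45/59

Enumerate traces; 12 have nonzero weight after conditioning:
  (Z=0, X=1, Y=0) weight 16/315
  (Z=0, X=1, Y=1) weight 8/315
  (Z=0, X=1, Y=2) weight 8/315
  (Z=0, X=1, Y=3) weight 4/315
  (Z=1, X=0, Y=0) weight 8/147
  (Z=1, X=0, Y=1) weight 4/147
  (Z=1, X=0, Y=2) weight 4/147
  (Z=1, X=0, Y=3) weight 2/147
  … 4 more
Group by X:
  weight(X=0) = 18/49
  weight(X=1) = 4/35
Total weight = 18/49 + 4/35 = 118/245
P(X=0 | obs) = 18/49 / 118/245 = 45/59
P(X=1 | obs) = 4/35 / 118/245 = 14/59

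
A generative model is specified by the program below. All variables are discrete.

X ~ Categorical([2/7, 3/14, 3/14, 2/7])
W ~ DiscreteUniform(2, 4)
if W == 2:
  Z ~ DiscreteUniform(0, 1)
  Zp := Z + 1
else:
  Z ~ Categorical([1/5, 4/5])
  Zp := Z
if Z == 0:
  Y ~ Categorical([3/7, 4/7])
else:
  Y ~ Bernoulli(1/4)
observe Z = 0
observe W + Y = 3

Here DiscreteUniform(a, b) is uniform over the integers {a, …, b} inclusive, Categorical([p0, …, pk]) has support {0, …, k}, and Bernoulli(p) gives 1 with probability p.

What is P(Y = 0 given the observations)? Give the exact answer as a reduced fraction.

P(Y = 0 | obs) = 3/13

Enumerate traces; 8 have nonzero weight after conditioning:
  (X=0, W=2, Z=0, Y=1) weight 4/147
  (X=0, W=3, Z=0, Y=0) weight 2/245
  (X=1, W=2, Z=0, Y=1) weight 1/49
  (X=1, W=3, Z=0, Y=0) weight 3/490
  (X=2, W=2, Z=0, Y=1) weight 1/49
  (X=2, W=3, Z=0, Y=0) weight 3/490
  (X=3, W=2, Z=0, Y=1) weight 4/147
  (X=3, W=3, Z=0, Y=0) weight 2/245
Group by Y:
  weight(Y=0) = 1/35
  weight(Y=1) = 2/21
Total weight = 1/35 + 2/21 = 13/105
P(Y=0 | obs) = 1/35 / 13/105 = 3/13
P(Y=1 | obs) = 2/21 / 13/105 = 10/13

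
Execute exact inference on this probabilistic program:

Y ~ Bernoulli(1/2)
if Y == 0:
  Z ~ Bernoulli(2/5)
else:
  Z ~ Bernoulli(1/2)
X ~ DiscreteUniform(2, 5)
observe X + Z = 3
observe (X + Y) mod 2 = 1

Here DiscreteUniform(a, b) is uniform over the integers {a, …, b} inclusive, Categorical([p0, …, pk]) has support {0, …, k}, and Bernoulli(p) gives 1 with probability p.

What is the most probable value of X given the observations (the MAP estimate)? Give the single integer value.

argmax_v P(X = v | obs) = 3

Enumerate traces; 2 have nonzero weight after conditioning:
  (Y=0, Z=0, X=3) weight 3/40
  (Y=1, Z=1, X=2) weight 1/16
Group by X:
  weight(X=2) = 1/16
  weight(X=3) = 3/40
Total weight = 1/16 + 3/40 = 11/80
P(X=2 | obs) = 1/16 / 11/80 = 5/11
P(X=3 | obs) = 3/40 / 11/80 = 6/11
argmax = 3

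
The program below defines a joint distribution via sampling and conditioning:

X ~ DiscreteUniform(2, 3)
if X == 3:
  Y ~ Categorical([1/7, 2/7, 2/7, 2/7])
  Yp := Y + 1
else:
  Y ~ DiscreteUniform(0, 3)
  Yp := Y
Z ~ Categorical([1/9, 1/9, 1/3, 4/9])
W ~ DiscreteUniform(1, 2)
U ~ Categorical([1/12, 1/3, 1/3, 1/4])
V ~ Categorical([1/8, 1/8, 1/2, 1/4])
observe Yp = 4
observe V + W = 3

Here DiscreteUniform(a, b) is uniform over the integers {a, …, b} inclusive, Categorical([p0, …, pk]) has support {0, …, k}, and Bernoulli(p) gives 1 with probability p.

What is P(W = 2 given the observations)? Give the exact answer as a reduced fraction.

P(W = 2 | obs) = 1/5

Enumerate traces; 32 have nonzero weight after conditioning:
  (X=3, Y=3, Z=0, W=1, U=0, V=2) weight 1/3024
  (X=3, Y=3, Z=0, W=1, U=1, V=2) weight 1/756
  (X=3, Y=3, Z=0, W=1, U=2, V=2) weight 1/756
  (X=3, Y=3, Z=0, W=1, U=3, V=2) weight 1/1008
  (X=3, Y=3, Z=0, W=2, U=0, V=1) weight 1/12096
  (X=3, Y=3, Z=0, W=2, U=1, V=1) weight 1/3024
  (X=3, Y=3, Z=0, W=2, U=2, V=1) weight 1/3024
  (X=3, Y=3, Z=0, W=2, U=3, V=1) weight 1/4032
  … 24 more
Group by W:
  weight(W=1) = 1/28
  weight(W=2) = 1/112
Total weight = 1/28 + 1/112 = 5/112
P(W=1 | obs) = 1/28 / 5/112 = 4/5
P(W=2 | obs) = 1/112 / 5/112 = 1/5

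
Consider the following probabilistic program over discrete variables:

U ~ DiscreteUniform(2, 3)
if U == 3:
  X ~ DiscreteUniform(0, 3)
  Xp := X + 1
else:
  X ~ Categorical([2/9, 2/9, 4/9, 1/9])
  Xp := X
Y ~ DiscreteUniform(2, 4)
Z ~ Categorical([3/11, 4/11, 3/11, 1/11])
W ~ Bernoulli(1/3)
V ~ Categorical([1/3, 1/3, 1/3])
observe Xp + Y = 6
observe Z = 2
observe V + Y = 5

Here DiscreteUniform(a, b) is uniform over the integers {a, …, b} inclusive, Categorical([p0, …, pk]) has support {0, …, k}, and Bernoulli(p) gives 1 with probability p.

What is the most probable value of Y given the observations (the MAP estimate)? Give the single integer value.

argmax_v P(Y = v | obs) = 4

Enumerate traces; 8 have nonzero weight after conditioning:
  (U=2, X=2, Y=4, Z=2, W=0, V=1) weight 4/891
  (U=2, X=2, Y=4, Z=2, W=1, V=1) weight 2/891
  (U=2, X=3, Y=3, Z=2, W=0, V=2) weight 1/891
  (U=2, X=3, Y=3, Z=2, W=1, V=2) weight 1/1782
  (U=3, X=1, Y=4, Z=2, W=0, V=1) weight 1/396
  (U=3, X=1, Y=4, Z=2, W=1, V=1) weight 1/792
  (U=3, X=2, Y=3, Z=2, W=0, V=2) weight 1/396
  (U=3, X=2, Y=3, Z=2, W=1, V=2) weight 1/792
Group by Y:
  weight(Y=3) = 13/2376
  weight(Y=4) = 25/2376
Total weight = 13/2376 + 25/2376 = 19/1188
P(Y=3 | obs) = 13/2376 / 19/1188 = 13/38
P(Y=4 | obs) = 25/2376 / 19/1188 = 25/38
argmax = 4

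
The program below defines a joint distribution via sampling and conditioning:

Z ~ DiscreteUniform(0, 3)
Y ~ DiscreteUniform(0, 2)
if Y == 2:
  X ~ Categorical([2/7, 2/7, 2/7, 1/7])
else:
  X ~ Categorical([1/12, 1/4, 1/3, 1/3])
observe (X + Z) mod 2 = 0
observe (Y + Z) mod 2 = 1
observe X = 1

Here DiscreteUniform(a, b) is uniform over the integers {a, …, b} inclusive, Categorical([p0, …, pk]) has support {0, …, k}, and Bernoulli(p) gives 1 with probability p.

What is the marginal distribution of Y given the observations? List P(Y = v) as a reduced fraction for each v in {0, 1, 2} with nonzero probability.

Enumerate traces; 4 have nonzero weight after conditioning:
  (Z=1, Y=0, X=1) weight 1/48
  (Z=1, Y=2, X=1) weight 1/42
  (Z=3, Y=0, X=1) weight 1/48
  (Z=3, Y=2, X=1) weight 1/42
Group by Y:
  weight(Y=0) = 1/24
  weight(Y=2) = 1/21
Total weight = 1/24 + 1/21 = 5/56
P(Y=0 | obs) = 1/24 / 5/56 = 7/15
P(Y=2 | obs) = 1/21 / 5/56 = 8/15

P(Y=0) = 7/15, P(Y=2) = 8/15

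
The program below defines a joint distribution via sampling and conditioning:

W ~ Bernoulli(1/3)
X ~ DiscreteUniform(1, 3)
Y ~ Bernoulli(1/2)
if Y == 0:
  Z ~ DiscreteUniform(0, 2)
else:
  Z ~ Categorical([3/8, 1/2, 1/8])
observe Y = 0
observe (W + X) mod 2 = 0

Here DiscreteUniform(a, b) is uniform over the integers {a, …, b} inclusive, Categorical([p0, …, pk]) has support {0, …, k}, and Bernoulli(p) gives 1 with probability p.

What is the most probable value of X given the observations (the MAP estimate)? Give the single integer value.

argmax_v P(X = v | obs) = 2

Enumerate traces; 9 have nonzero weight after conditioning:
  (W=0, X=2, Y=0, Z=0) weight 1/27
  (W=0, X=2, Y=0, Z=1) weight 1/27
  (W=0, X=2, Y=0, Z=2) weight 1/27
  (W=1, X=1, Y=0, Z=0) weight 1/54
  (W=1, X=1, Y=0, Z=1) weight 1/54
  (W=1, X=1, Y=0, Z=2) weight 1/54
  (W=1, X=3, Y=0, Z=0) weight 1/54
  (W=1, X=3, Y=0, Z=1) weight 1/54
  … 1 more
Group by X:
  weight(X=1) = 1/18
  weight(X=2) = 1/9
  weight(X=3) = 1/18
Total weight = 1/18 + 1/9 + 1/18 = 2/9
P(X=1 | obs) = 1/18 / 2/9 = 1/4
P(X=2 | obs) = 1/9 / 2/9 = 1/2
P(X=3 | obs) = 1/18 / 2/9 = 1/4
argmax = 2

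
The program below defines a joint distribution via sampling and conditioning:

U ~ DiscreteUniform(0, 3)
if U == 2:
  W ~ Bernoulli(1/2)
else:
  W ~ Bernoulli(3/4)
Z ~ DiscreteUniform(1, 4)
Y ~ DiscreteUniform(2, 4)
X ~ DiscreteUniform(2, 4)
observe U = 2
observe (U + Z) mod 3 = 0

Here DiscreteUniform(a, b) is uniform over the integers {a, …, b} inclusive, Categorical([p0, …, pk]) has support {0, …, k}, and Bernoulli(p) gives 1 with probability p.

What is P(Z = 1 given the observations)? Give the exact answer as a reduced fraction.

P(Z = 1 | obs) = 1/2

Enumerate traces; 36 have nonzero weight after conditioning:
  (U=2, W=0, Z=1, Y=2, X=2) weight 1/288
  (U=2, W=0, Z=1, Y=2, X=3) weight 1/288
  (U=2, W=0, Z=1, Y=2, X=4) weight 1/288
  (U=2, W=0, Z=1, Y=3, X=2) weight 1/288
  (U=2, W=0, Z=1, Y=3, X=3) weight 1/288
  (U=2, W=0, Z=1, Y=3, X=4) weight 1/288
  (U=2, W=0, Z=1, Y=4, X=2) weight 1/288
  (U=2, W=0, Z=1, Y=4, X=3) weight 1/288
  (U=2, W=0, Z=4, Y=2, X=2) weight 1/288
  … 27 more
Group by Z:
  weight(Z=1) = 1/16
  weight(Z=4) = 1/16
Total weight = 1/16 + 1/16 = 1/8
P(Z=1 | obs) = 1/16 / 1/8 = 1/2
P(Z=4 | obs) = 1/16 / 1/8 = 1/2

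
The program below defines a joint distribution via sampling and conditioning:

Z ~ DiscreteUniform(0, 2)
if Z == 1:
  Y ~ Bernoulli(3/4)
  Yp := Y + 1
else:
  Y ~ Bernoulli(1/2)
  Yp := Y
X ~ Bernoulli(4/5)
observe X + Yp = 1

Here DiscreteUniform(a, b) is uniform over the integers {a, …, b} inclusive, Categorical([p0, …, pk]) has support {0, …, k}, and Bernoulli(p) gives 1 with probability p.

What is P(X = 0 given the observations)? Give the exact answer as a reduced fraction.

P(X = 0 | obs) = 5/21

Enumerate traces; 5 have nonzero weight after conditioning:
  (Z=0, Y=0, X=1) weight 2/15
  (Z=0, Y=1, X=0) weight 1/30
  (Z=1, Y=0, X=0) weight 1/60
  (Z=2, Y=0, X=1) weight 2/15
  (Z=2, Y=1, X=0) weight 1/30
Group by X:
  weight(X=0) = 1/12
  weight(X=1) = 4/15
Total weight = 1/12 + 4/15 = 7/20
P(X=0 | obs) = 1/12 / 7/20 = 5/21
P(X=1 | obs) = 4/15 / 7/20 = 16/21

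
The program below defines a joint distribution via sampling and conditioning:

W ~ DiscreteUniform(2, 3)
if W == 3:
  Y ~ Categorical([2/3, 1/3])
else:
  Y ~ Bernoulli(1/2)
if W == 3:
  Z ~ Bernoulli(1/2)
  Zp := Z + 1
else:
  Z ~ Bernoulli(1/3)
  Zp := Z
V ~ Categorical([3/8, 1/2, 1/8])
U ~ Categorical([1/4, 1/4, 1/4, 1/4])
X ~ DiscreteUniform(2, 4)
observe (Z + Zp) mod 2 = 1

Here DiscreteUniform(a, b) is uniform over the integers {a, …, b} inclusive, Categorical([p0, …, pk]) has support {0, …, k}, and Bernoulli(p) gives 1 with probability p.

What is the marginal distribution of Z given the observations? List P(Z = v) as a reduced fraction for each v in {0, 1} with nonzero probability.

Enumerate traces; 144 have nonzero weight after conditioning:
  (W=3, Y=0, Z=0, V=0, U=0, X=2) weight 1/192
  (W=3, Y=0, Z=0, V=0, U=0, X=3) weight 1/192
  (W=3, Y=0, Z=0, V=0, U=0, X=4) weight 1/192
  (W=3, Y=0, Z=0, V=0, U=1, X=2) weight 1/192
  (W=3, Y=0, Z=0, V=0, U=1, X=3) weight 1/192
  (W=3, Y=0, Z=0, V=0, U=1, X=4) weight 1/192
  (W=3, Y=0, Z=0, V=0, U=2, X=2) weight 1/192
  (W=3, Y=0, Z=0, V=0, U=2, X=3) weight 1/192
  (W=3, Y=0, Z=1, V=0, U=0, X=2) weight 1/192
  … 135 more
Group by Z:
  weight(Z=0) = 1/4
  weight(Z=1) = 1/4
Total weight = 1/4 + 1/4 = 1/2
P(Z=0 | obs) = 1/4 / 1/2 = 1/2
P(Z=1 | obs) = 1/4 / 1/2 = 1/2

P(Z=0) = 1/2, P(Z=1) = 1/2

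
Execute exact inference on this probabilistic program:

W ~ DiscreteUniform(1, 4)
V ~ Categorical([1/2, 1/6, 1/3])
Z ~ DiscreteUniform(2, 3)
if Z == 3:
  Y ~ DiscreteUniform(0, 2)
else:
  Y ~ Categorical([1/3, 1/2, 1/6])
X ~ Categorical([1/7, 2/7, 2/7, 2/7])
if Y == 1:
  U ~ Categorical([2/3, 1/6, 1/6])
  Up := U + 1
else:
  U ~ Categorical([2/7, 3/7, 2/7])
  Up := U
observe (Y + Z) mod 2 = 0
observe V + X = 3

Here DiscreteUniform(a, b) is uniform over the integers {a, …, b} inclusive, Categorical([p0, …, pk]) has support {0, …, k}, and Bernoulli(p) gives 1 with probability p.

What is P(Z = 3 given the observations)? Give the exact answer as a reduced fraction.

P(Z = 3 | obs) = 2/5

Enumerate traces; 108 have nonzero weight after conditioning:
  (W=1, V=0, Z=2, Y=0, X=3, U=0) weight 1/588
  (W=1, V=0, Z=2, Y=0, X=3, U=1) weight 1/392
  (W=1, V=0, Z=2, Y=0, X=3, U=2) weight 1/588
  (W=1, V=0, Z=2, Y=2, X=3, U=0) weight 1/1176
  (W=1, V=0, Z=2, Y=2, X=3, U=1) weight 1/784
  (W=1, V=0, Z=2, Y=2, X=3, U=2) weight 1/1176
  (W=1, V=0, Z=3, Y=1, X=3, U=0) weight 1/252
  (W=1, V=0, Z=3, Y=1, X=3, U=1) weight 1/1008
  … 100 more
Group by Z:
  weight(Z=2) = 1/14
  weight(Z=3) = 1/21
Total weight = 1/14 + 1/21 = 5/42
P(Z=2 | obs) = 1/14 / 5/42 = 3/5
P(Z=3 | obs) = 1/21 / 5/42 = 2/5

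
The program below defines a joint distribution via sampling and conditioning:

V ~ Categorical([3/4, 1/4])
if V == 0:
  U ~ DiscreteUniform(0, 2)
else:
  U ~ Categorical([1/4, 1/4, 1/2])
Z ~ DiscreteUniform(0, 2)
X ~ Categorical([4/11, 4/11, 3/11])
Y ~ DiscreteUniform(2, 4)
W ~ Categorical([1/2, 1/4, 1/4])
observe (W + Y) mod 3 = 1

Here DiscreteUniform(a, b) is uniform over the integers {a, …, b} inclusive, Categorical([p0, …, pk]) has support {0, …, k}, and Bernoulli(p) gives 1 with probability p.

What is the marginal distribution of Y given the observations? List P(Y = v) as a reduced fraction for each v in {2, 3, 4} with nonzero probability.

Enumerate traces; 162 have nonzero weight after conditioning:
  (V=0, U=0, Z=0, X=0, Y=2, W=2) weight 1/396
  (V=0, U=0, Z=0, X=0, Y=3, W=1) weight 1/396
  (V=0, U=0, Z=0, X=0, Y=4, W=0) weight 1/198
  (V=0, U=0, Z=0, X=1, Y=2, W=2) weight 1/396
  (V=0, U=0, Z=0, X=1, Y=3, W=1) weight 1/396
  (V=0, U=0, Z=0, X=1, Y=4, W=0) weight 1/198
  (V=0, U=0, Z=0, X=2, Y=2, W=2) weight 1/528
  (V=0, U=0, Z=0, X=2, Y=3, W=1) weight 1/528
  … 154 more
Group by Y:
  weight(Y=2) = 1/12
  weight(Y=3) = 1/12
  weight(Y=4) = 1/6
Total weight = 1/12 + 1/12 + 1/6 = 1/3
P(Y=2 | obs) = 1/12 / 1/3 = 1/4
P(Y=3 | obs) = 1/12 / 1/3 = 1/4
P(Y=4 | obs) = 1/6 / 1/3 = 1/2

P(Y=2) = 1/4, P(Y=3) = 1/4, P(Y=4) = 1/2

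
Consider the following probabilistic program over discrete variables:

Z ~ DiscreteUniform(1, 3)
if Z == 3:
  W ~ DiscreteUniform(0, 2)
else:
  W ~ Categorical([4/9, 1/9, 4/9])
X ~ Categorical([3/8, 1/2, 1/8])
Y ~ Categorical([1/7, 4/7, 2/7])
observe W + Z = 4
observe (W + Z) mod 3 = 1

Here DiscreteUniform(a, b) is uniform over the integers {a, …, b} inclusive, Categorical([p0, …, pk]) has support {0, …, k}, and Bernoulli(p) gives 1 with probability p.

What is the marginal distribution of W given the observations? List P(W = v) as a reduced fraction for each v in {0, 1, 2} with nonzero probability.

Enumerate traces; 18 have nonzero weight after conditioning:
  (Z=2, W=2, X=0, Y=0) weight 1/126
  (Z=2, W=2, X=0, Y=1) weight 2/63
  (Z=2, W=2, X=0, Y=2) weight 1/63
  (Z=2, W=2, X=1, Y=0) weight 2/189
  (Z=2, W=2, X=1, Y=1) weight 8/189
  (Z=2, W=2, X=1, Y=2) weight 4/189
  (Z=2, W=2, X=2, Y=0) weight 1/378
  (Z=2, W=2, X=2, Y=1) weight 2/189
  (Z=3, W=1, X=0, Y=0) weight 1/168
  … 9 more
Group by W:
  weight(W=1) = 1/9
  weight(W=2) = 4/27
Total weight = 1/9 + 4/27 = 7/27
P(W=1 | obs) = 1/9 / 7/27 = 3/7
P(W=2 | obs) = 4/27 / 7/27 = 4/7

P(W=1) = 3/7, P(W=2) = 4/7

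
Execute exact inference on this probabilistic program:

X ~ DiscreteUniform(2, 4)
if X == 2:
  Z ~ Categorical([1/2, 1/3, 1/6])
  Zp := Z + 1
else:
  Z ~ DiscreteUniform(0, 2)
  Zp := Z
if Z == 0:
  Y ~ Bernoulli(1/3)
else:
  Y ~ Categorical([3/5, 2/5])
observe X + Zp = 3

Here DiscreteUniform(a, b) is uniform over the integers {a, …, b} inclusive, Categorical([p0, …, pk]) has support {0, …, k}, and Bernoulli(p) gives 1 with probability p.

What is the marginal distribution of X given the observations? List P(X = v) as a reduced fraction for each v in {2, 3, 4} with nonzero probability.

Enumerate traces; 4 have nonzero weight after conditioning:
  (X=2, Z=0, Y=0) weight 1/9
  (X=2, Z=0, Y=1) weight 1/18
  (X=3, Z=0, Y=0) weight 2/27
  (X=3, Z=0, Y=1) weight 1/27
Group by X:
  weight(X=2) = 1/6
  weight(X=3) = 1/9
Total weight = 1/6 + 1/9 = 5/18
P(X=2 | obs) = 1/6 / 5/18 = 3/5
P(X=3 | obs) = 1/9 / 5/18 = 2/5

P(X=2) = 3/5, P(X=3) = 2/5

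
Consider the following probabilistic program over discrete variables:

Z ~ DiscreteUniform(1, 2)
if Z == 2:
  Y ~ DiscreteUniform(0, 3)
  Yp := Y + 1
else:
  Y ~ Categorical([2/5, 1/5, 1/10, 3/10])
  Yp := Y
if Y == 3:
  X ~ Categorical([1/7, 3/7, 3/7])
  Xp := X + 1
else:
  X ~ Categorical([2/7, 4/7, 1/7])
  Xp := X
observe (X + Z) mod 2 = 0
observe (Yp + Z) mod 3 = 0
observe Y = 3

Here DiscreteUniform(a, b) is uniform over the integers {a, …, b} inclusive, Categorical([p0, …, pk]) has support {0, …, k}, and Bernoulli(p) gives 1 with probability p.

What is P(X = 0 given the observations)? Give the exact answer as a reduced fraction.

P(X = 0 | obs) = 1/4

Enumerate traces; 2 have nonzero weight after conditioning:
  (Z=2, Y=3, X=0) weight 1/56
  (Z=2, Y=3, X=2) weight 3/56
Group by X:
  weight(X=0) = 1/56
  weight(X=2) = 3/56
Total weight = 1/56 + 3/56 = 1/14
P(X=0 | obs) = 1/56 / 1/14 = 1/4
P(X=2 | obs) = 3/56 / 1/14 = 3/4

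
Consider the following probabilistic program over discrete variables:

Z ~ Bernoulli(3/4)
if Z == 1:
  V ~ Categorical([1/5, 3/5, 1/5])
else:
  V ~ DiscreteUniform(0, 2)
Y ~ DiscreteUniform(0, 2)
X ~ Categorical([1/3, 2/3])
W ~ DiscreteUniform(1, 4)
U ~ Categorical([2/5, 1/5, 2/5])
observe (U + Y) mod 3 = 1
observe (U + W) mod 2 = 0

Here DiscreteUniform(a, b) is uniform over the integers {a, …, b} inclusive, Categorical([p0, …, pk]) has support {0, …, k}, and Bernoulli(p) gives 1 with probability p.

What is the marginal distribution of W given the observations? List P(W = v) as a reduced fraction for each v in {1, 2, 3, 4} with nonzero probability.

Enumerate traces; 72 have nonzero weight after conditioning:
  (Z=0, V=0, Y=0, X=0, W=1, U=1) weight 1/2160
  (Z=0, V=0, Y=0, X=0, W=3, U=1) weight 1/2160
  (Z=0, V=0, Y=0, X=1, W=1, U=1) weight 1/1080
  (Z=0, V=0, Y=0, X=1, W=3, U=1) weight 1/1080
  (Z=0, V=0, Y=1, X=0, W=2, U=0) weight 1/1080
  (Z=0, V=0, Y=1, X=0, W=4, U=0) weight 1/1080
  (Z=0, V=0, Y=1, X=1, W=2, U=0) weight 1/540
  (Z=0, V=0, Y=1, X=1, W=4, U=0) weight 1/540
  … 64 more
Group by W:
  weight(W=1) = 1/60
  weight(W=2) = 1/15
  weight(W=3) = 1/60
  weight(W=4) = 1/15
Total weight = 1/60 + 1/15 + 1/60 + 1/15 = 1/6
P(W=1 | obs) = 1/60 / 1/6 = 1/10
P(W=2 | obs) = 1/15 / 1/6 = 2/5
P(W=3 | obs) = 1/60 / 1/6 = 1/10
P(W=4 | obs) = 1/15 / 1/6 = 2/5

P(W=1) = 1/10, P(W=2) = 2/5, P(W=3) = 1/10, P(W=4) = 2/5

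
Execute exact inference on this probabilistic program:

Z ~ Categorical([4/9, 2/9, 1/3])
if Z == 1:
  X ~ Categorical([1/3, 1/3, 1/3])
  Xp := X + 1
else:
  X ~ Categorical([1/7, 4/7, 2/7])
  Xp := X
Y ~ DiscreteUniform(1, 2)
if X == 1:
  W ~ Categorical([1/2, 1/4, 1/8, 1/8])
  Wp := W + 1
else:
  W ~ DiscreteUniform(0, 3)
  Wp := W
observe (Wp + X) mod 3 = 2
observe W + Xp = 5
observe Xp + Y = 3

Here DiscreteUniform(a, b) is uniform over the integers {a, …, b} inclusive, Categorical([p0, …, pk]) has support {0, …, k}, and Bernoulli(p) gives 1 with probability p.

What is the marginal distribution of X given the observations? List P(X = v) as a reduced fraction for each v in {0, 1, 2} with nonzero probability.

P(X=1) = 1/7, P(X=2) = 6/7

Enumerate traces; 3 have nonzero weight after conditioning:
  (Z=0, X=2, Y=1, W=3) weight 1/63
  (Z=1, X=1, Y=1, W=3) weight 1/216
  (Z=2, X=2, Y=1, W=3) weight 1/84
Group by X:
  weight(X=1) = 1/216
  weight(X=2) = 1/36
Total weight = 1/216 + 1/36 = 7/216
P(X=1 | obs) = 1/216 / 7/216 = 1/7
P(X=2 | obs) = 1/36 / 7/216 = 6/7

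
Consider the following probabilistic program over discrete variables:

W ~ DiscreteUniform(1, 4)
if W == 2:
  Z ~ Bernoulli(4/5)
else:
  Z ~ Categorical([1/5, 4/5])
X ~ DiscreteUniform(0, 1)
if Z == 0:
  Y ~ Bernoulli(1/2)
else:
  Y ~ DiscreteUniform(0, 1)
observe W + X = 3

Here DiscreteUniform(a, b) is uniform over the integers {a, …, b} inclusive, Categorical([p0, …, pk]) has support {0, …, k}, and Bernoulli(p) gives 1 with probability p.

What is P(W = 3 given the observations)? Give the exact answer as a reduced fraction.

Enumerate traces; 8 have nonzero weight after conditioning:
  (W=2, Z=0, X=1, Y=0) weight 1/80
  (W=2, Z=0, X=1, Y=1) weight 1/80
  (W=2, Z=1, X=1, Y=0) weight 1/20
  (W=2, Z=1, X=1, Y=1) weight 1/20
  (W=3, Z=0, X=0, Y=0) weight 1/80
  (W=3, Z=0, X=0, Y=1) weight 1/80
  (W=3, Z=1, X=0, Y=0) weight 1/20
  (W=3, Z=1, X=0, Y=1) weight 1/20
Group by W:
  weight(W=2) = 1/8
  weight(W=3) = 1/8
Total weight = 1/8 + 1/8 = 1/4
P(W=2 | obs) = 1/8 / 1/4 = 1/2
P(W=3 | obs) = 1/8 / 1/4 = 1/2

P(W = 3 | obs) = 1/2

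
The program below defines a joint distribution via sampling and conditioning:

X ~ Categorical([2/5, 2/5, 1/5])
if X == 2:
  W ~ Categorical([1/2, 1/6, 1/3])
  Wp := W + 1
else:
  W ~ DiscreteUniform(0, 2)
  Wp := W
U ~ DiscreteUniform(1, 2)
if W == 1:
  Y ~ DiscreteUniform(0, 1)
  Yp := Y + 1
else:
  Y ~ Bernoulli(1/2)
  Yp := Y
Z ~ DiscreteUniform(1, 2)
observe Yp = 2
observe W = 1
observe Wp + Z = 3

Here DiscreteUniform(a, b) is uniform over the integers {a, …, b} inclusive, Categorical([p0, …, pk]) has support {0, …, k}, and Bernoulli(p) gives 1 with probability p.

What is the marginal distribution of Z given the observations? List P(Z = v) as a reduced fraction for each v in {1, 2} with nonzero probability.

Enumerate traces; 6 have nonzero weight after conditioning:
  (X=0, W=1, U=1, Y=1, Z=2) weight 1/60
  (X=0, W=1, U=2, Y=1, Z=2) weight 1/60
  (X=1, W=1, U=1, Y=1, Z=2) weight 1/60
  (X=1, W=1, U=2, Y=1, Z=2) weight 1/60
  (X=2, W=1, U=1, Y=1, Z=1) weight 1/240
  (X=2, W=1, U=2, Y=1, Z=1) weight 1/240
Group by Z:
  weight(Z=1) = 1/120
  weight(Z=2) = 1/15
Total weight = 1/120 + 1/15 = 3/40
P(Z=1 | obs) = 1/120 / 3/40 = 1/9
P(Z=2 | obs) = 1/15 / 3/40 = 8/9

P(Z=1) = 1/9, P(Z=2) = 8/9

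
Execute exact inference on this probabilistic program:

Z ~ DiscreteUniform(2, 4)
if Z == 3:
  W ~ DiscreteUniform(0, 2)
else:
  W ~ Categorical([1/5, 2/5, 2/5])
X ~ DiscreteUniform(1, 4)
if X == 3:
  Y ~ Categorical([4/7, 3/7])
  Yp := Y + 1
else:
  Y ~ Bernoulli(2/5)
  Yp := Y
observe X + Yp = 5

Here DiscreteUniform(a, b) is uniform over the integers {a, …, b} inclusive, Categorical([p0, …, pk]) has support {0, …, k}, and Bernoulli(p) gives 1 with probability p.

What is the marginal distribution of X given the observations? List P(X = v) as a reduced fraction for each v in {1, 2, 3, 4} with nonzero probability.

P(X=3) = 15/29, P(X=4) = 14/29

Enumerate traces; 18 have nonzero weight after conditioning:
  (Z=2, W=0, X=3, Y=1) weight 1/140
  (Z=2, W=0, X=4, Y=1) weight 1/150
  (Z=2, W=1, X=3, Y=1) weight 1/70
  (Z=2, W=1, X=4, Y=1) weight 1/75
  (Z=2, W=2, X=3, Y=1) weight 1/70
  (Z=2, W=2, X=4, Y=1) weight 1/75
  (Z=3, W=0, X=3, Y=1) weight 1/84
  (Z=3, W=0, X=4, Y=1) weight 1/90
  … 10 more
Group by X:
  weight(X=3) = 3/28
  weight(X=4) = 1/10
Total weight = 3/28 + 1/10 = 29/140
P(X=3 | obs) = 3/28 / 29/140 = 15/29
P(X=4 | obs) = 1/10 / 29/140 = 14/29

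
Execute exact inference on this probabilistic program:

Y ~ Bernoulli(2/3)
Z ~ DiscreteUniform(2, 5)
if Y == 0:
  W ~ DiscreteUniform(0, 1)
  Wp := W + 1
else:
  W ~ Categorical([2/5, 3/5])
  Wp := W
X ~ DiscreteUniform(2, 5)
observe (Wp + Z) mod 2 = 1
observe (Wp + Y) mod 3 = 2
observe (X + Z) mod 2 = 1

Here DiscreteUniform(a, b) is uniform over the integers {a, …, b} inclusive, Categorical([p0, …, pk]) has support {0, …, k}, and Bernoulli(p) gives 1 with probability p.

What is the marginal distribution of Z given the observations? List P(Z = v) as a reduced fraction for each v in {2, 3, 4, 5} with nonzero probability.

P(Z=2) = 6/17, P(Z=3) = 5/34, P(Z=4) = 6/17, P(Z=5) = 5/34

Enumerate traces; 8 have nonzero weight after conditioning:
  (Y=0, Z=3, W=1, X=2) weight 1/96
  (Y=0, Z=3, W=1, X=4) weight 1/96
  (Y=0, Z=5, W=1, X=2) weight 1/96
  (Y=0, Z=5, W=1, X=4) weight 1/96
  (Y=1, Z=2, W=1, X=3) weight 1/40
  (Y=1, Z=2, W=1, X=5) weight 1/40
  (Y=1, Z=4, W=1, X=3) weight 1/40
  (Y=1, Z=4, W=1, X=5) weight 1/40
Group by Z:
  weight(Z=2) = 1/20
  weight(Z=3) = 1/48
  weight(Z=4) = 1/20
  weight(Z=5) = 1/48
Total weight = 1/20 + 1/48 + 1/20 + 1/48 = 17/120
P(Z=2 | obs) = 1/20 / 17/120 = 6/17
P(Z=3 | obs) = 1/48 / 17/120 = 5/34
P(Z=4 | obs) = 1/20 / 17/120 = 6/17
P(Z=5 | obs) = 1/48 / 17/120 = 5/34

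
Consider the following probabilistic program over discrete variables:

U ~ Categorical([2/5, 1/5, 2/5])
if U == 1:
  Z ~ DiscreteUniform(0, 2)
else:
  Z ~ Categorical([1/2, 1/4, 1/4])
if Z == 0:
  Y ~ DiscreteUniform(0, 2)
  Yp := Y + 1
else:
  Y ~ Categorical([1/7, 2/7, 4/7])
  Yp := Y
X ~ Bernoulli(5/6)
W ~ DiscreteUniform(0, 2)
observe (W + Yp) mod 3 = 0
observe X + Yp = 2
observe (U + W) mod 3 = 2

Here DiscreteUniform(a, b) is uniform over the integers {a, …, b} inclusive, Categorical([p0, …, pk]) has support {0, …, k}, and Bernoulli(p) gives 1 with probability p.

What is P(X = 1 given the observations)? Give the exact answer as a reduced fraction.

P(X = 1 | obs) = 195/226

Enumerate traces; 6 have nonzero weight after conditioning:
  (U=0, Z=0, Y=0, X=1, W=2) weight 1/54
  (U=0, Z=1, Y=1, X=1, W=2) weight 1/126
  (U=0, Z=2, Y=1, X=1, W=2) weight 1/126
  (U=1, Z=0, Y=1, X=0, W=1) weight 1/810
  (U=1, Z=1, Y=2, X=0, W=1) weight 2/945
  (U=1, Z=2, Y=2, X=0, W=1) weight 2/945
Group by X:
  weight(X=0) = 31/5670
  weight(X=1) = 13/378
Total weight = 31/5670 + 13/378 = 113/2835
P(X=0 | obs) = 31/5670 / 113/2835 = 31/226
P(X=1 | obs) = 13/378 / 113/2835 = 195/226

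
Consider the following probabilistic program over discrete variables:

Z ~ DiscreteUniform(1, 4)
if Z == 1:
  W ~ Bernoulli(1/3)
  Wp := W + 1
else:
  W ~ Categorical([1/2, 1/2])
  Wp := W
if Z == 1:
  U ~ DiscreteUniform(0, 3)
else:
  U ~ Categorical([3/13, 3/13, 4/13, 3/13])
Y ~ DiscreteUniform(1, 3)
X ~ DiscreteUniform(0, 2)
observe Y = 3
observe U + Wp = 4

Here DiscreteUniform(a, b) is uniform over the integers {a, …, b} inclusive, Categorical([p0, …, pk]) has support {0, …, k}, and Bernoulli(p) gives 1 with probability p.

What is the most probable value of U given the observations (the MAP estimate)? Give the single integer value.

Enumerate traces; 15 have nonzero weight after conditioning:
  (Z=1, W=0, U=3, Y=3, X=0) weight 1/216
  (Z=1, W=0, U=3, Y=3, X=1) weight 1/216
  (Z=1, W=0, U=3, Y=3, X=2) weight 1/216
  (Z=1, W=1, U=2, Y=3, X=0) weight 1/432
  (Z=1, W=1, U=2, Y=3, X=1) weight 1/432
  (Z=1, W=1, U=2, Y=3, X=2) weight 1/432
  (Z=2, W=1, U=3, Y=3, X=0) weight 1/312
  (Z=2, W=1, U=3, Y=3, X=1) weight 1/312
  … 7 more
Group by U:
  weight(U=2) = 1/144
  weight(U=3) = 5/117
Total weight = 1/144 + 5/117 = 31/624
P(U=2 | obs) = 1/144 / 31/624 = 13/93
P(U=3 | obs) = 5/117 / 31/624 = 80/93
argmax = 3

argmax_v P(U = v | obs) = 3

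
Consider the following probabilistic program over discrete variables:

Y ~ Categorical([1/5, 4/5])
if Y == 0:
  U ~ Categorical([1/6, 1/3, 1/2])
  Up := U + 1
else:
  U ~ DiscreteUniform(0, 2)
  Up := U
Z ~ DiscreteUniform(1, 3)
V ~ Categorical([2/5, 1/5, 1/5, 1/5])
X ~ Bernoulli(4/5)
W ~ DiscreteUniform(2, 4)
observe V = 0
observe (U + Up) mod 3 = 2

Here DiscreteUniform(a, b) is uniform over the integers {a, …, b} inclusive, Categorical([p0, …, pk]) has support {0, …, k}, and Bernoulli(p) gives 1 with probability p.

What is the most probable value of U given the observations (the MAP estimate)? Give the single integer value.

Enumerate traces; 36 have nonzero weight after conditioning:
  (Y=0, U=2, Z=1, V=0, X=0, W=2) weight 1/1125
  (Y=0, U=2, Z=1, V=0, X=0, W=3) weight 1/1125
  (Y=0, U=2, Z=1, V=0, X=0, W=4) weight 1/1125
  (Y=0, U=2, Z=1, V=0, X=1, W=2) weight 4/1125
  (Y=0, U=2, Z=1, V=0, X=1, W=3) weight 4/1125
  (Y=0, U=2, Z=1, V=0, X=1, W=4) weight 4/1125
  (Y=0, U=2, Z=2, V=0, X=0, W=2) weight 1/1125
  (Y=0, U=2, Z=2, V=0, X=0, W=3) weight 1/1125
  (Y=1, U=1, Z=1, V=0, X=0, W=2) weight 8/3375
  … 27 more
Group by U:
  weight(U=1) = 8/75
  weight(U=2) = 1/25
Total weight = 8/75 + 1/25 = 11/75
P(U=1 | obs) = 8/75 / 11/75 = 8/11
P(U=2 | obs) = 1/25 / 11/75 = 3/11
argmax = 1

argmax_v P(U = v | obs) = 1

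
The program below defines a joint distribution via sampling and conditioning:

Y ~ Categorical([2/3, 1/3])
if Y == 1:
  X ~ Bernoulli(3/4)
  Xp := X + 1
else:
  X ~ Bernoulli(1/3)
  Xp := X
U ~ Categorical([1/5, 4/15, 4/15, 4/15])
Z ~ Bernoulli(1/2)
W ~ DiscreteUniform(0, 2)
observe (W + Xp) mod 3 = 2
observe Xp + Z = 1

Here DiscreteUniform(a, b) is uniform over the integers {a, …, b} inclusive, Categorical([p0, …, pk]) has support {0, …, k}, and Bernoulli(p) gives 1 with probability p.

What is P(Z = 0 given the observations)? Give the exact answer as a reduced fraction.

P(Z = 0 | obs) = 11/27

Enumerate traces; 12 have nonzero weight after conditioning:
  (Y=0, X=0, U=0, Z=1, W=2) weight 2/135
  (Y=0, X=0, U=1, Z=1, W=2) weight 8/405
  (Y=0, X=0, U=2, Z=1, W=2) weight 8/405
  (Y=0, X=0, U=3, Z=1, W=2) weight 8/405
  (Y=0, X=1, U=0, Z=0, W=1) weight 1/135
  (Y=0, X=1, U=1, Z=0, W=1) weight 4/405
  (Y=0, X=1, U=2, Z=0, W=1) weight 4/405
  (Y=0, X=1, U=3, Z=0, W=1) weight 4/405
  … 4 more
Group by Z:
  weight(Z=0) = 11/216
  weight(Z=1) = 2/27
Total weight = 11/216 + 2/27 = 1/8
P(Z=0 | obs) = 11/216 / 1/8 = 11/27
P(Z=1 | obs) = 2/27 / 1/8 = 16/27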